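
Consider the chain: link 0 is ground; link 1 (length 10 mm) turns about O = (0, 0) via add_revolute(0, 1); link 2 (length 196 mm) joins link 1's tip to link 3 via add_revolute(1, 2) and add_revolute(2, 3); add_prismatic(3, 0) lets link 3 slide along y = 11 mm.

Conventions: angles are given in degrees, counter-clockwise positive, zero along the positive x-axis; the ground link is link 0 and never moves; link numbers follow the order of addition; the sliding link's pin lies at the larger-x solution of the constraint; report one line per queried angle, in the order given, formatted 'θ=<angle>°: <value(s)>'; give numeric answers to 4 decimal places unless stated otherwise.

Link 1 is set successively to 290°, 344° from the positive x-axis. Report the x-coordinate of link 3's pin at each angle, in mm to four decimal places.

geometry: r = 10 mm, L = 196 mm, e = 11 mm
θ=290°: crank pin P = (r cos θ, r sin θ) = (3.420201, -9.396926)
θ=290°: h = r sin θ − e = -9.396926 − 11 = -20.396926
θ=290°: x = r cos θ + √(L² − h²) = 3.420201 + 194.935798 = 198.356000
θ=344°: crank pin P = (r cos θ, r sin θ) = (9.612617, -2.756374)
θ=344°: h = r sin θ − e = -2.756374 − 11 = -13.756374
θ=344°: x = r cos θ + √(L² − h²) = 9.612617 + 195.516654 = 205.129271

θ=290°: 198.3560
θ=344°: 205.1293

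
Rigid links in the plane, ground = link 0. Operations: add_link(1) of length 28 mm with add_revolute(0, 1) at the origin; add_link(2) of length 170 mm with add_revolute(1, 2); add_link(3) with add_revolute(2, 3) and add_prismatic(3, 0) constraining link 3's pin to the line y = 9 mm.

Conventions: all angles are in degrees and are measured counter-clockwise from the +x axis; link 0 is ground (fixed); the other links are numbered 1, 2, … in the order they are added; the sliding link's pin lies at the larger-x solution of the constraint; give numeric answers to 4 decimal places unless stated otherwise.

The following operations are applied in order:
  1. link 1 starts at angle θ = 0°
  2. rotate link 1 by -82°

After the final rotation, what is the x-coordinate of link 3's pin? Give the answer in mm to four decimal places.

geometry: r = 28 mm, L = 170 mm, e = 9 mm; θ starts at 0°
rotate link 1 by -82°: θ ← 0° -82° = -82°
crank pin P = (r cos θ, r sin θ) = (3.896847, -27.727506)
h = r sin θ − e = -27.727506 − 9 = -36.727506
x = r cos θ + √(L² − h²) = 3.896847 + 165.985211 = 169.882058

169.8821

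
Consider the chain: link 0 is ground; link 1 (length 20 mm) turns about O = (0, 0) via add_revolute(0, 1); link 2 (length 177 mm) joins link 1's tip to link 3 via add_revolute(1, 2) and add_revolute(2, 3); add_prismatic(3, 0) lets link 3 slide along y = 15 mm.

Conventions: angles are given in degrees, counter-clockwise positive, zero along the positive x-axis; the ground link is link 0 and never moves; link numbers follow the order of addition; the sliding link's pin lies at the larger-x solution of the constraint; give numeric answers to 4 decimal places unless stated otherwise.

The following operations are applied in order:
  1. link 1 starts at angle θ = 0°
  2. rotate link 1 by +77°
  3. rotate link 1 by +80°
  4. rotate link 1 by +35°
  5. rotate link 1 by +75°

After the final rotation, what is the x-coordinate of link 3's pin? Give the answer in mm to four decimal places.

geometry: r = 20 mm, L = 177 mm, e = 15 mm; θ starts at 0°
rotate link 1 by +77°: θ ← 0° +77° = 77°
rotate link 1 by +80°: θ ← 77° +80° = 157°
rotate link 1 by +35°: θ ← 157° +35° = 192°
rotate link 1 by +75°: θ ← 192° +75° = 267°
crank pin P = (r cos θ, r sin θ) = (-1.046719, -19.972591)
h = r sin θ − e = -19.972591 − 15 = -34.972591
x = r cos θ + √(L² − h²) = -1.046719 + 173.510570 = 172.463851

172.4639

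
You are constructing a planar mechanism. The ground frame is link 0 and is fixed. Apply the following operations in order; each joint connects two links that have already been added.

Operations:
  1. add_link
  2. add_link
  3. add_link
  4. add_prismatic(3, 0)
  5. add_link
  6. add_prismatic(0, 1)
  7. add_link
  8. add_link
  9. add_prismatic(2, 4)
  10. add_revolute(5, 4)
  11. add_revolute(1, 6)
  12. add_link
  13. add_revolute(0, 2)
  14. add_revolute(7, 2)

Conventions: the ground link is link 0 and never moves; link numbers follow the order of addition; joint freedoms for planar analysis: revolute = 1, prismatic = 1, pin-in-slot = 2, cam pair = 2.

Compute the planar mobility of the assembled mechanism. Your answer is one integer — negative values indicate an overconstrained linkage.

ground; <1,0,0>
#1 <2,0,0>
#2 <3,0,0>
#3 <4,0,0>
P:3↔0 J1 <4,1,0>
#4 <5,1,0>
P:0↔1 J1 <5,2,0>
#5 <6,2,0>
#6 <7,2,0>
P:2↔4 J1 <7,3,0>
R:5↔4 J1 <7,4,0>
R:1↔6 J1 <7,5,0>
#7 <8,5,0>
R:0↔2 J1 <8,6,0>
R:7↔2 J1 <8,7,0>
3×7 − 2×7 − 1×0 = 7

M = 7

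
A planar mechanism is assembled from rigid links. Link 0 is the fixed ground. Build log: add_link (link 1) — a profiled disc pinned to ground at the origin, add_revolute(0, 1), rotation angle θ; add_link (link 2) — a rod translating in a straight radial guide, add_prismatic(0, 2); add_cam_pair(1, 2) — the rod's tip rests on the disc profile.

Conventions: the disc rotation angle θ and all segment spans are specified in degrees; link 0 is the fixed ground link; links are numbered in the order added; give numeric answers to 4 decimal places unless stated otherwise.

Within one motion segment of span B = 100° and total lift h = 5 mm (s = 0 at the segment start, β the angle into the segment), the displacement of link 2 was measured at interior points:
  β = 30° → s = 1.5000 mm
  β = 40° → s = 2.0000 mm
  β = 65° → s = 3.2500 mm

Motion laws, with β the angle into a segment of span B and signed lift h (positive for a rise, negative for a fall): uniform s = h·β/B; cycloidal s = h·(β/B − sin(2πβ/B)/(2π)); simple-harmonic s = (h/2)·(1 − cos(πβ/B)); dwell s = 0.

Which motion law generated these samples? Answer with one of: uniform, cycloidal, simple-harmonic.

candidates at β/B = r: uniform s = h·r (linear in β); cycloidal s = h·(r − sin(2πr)/(2π)); simple-harmonic s = (h/2)(1 − cos(πr))
β=30°: printed 1.5000 | uniform 1.5000, cycloidal 0.7432, simple-harmonic 1.0305
β=40°: printed 2.0000 | uniform 2.0000, cycloidal 1.5323, simple-harmonic 1.7275
β=65°: printed 3.2500 | uniform 3.2500, cycloidal 3.8938, simple-harmonic 3.6350
only one law matches every sample → uniform

uniform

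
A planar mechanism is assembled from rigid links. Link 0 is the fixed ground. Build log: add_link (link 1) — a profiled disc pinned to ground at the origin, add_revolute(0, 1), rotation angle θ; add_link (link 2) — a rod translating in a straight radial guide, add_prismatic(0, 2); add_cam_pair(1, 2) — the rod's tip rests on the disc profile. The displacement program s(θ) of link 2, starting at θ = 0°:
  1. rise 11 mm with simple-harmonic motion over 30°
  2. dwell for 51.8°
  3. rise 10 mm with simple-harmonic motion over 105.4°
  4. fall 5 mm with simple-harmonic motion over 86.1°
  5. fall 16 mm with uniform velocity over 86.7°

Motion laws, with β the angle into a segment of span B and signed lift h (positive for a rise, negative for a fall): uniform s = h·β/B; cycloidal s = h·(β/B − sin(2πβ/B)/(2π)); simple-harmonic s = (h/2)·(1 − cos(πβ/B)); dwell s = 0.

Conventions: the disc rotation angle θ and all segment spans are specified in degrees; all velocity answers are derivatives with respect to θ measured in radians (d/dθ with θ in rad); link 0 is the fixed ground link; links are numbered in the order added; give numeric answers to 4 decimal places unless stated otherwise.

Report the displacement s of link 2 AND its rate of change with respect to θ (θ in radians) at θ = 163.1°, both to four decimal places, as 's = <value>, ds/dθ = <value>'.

seg 1 [0°–30°] simple-harmonic, h=11: full span → s += 11 → s = 11.0000
seg 2 [30°–81.8°] dwell: s stays 11.0000
seg 3 [81.8°–187.2°] simple-harmonic, h=10: θ=163.1° here. β=81.3, B=105.4. 10/2·(1 − cos(π·0.7713)) = 8.7645 → s = 19.7645
velocity in seg [81.8°–187.2°] (simple-harmonic), θ in radians: β = 81.3° = 1.4190 rad, B = 105.4° = 1.8396 rad; ds/dθ = (πh/(2B)) sin(πβ/B) = (π·10/(2·1.8396)) sin(π·0.7713) = 5.619715 mm/rad

s = 19.7645, ds/dθ = 5.6197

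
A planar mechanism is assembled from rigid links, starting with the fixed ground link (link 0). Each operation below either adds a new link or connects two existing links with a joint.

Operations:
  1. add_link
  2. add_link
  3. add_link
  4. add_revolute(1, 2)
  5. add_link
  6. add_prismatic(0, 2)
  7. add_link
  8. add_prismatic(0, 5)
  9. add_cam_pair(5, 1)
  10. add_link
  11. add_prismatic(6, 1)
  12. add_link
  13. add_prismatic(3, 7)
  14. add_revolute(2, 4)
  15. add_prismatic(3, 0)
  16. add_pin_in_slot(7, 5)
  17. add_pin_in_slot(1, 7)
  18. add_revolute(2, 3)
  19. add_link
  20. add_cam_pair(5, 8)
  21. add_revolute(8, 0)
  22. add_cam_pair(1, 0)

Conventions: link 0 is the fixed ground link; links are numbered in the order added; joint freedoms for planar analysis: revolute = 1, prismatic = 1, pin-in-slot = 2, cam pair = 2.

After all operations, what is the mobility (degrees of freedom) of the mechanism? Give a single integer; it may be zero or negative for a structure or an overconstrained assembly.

L=1 J1=0 J2=0
add link → L=2 J1=0 J2=0
add link → L=3 J1=0 J2=0
add link → L=4 J1=0 J2=0
R@1,2 dof=1 J1 → L=4 J1=1 J2=0
add link → L=5 J1=1 J2=0
P@0,2 dof=1 J1 → L=5 J1=2 J2=0
add link → L=6 J1=2 J2=0
P@0,5 dof=1 J1 → L=6 J1=3 J2=0
C@5,1 dof=2 J2 → L=6 J1=3 J2=1
add link → L=7 J1=3 J2=1
P@6,1 dof=1 J1 → L=7 J1=4 J2=1
add link → L=8 J1=4 J2=1
P@3,7 dof=1 J1 → L=8 J1=5 J2=1
R@2,4 dof=1 J1 → L=8 J1=6 J2=1
P@3,0 dof=1 J1 → L=8 J1=7 J2=1
PS@7,5 dof=2 J2 → L=8 J1=7 J2=2
PS@1,7 dof=2 J2 → L=8 J1=7 J2=3
R@2,3 dof=1 J1 → L=8 J1=8 J2=3
add link → L=9 J1=8 J2=3
C@5,8 dof=2 J2 → L=9 J1=8 J2=4
R@8,0 dof=1 J1 → L=9 J1=9 J2=4
C@1,0 dof=2 J2 → L=9 J1=9 J2=5
M=3(L−1)−2J1−J2=3·8−2·9−5=1

M = 1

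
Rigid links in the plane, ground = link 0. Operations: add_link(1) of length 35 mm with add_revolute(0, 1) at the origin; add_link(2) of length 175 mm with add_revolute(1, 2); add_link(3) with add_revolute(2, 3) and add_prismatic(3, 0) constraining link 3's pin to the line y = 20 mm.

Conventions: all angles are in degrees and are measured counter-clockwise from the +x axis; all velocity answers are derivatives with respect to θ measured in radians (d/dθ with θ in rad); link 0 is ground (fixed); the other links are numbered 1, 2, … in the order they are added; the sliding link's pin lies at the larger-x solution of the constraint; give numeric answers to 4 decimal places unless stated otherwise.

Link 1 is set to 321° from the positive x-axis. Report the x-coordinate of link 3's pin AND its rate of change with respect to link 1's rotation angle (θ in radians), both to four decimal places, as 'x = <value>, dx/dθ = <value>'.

geometry: r = 35 mm, L = 175 mm, e = 20 mm
crank pin P = (r cos θ, r sin θ) = (27.200109, -22.026214)
h = r sin θ − e = -22.026214 − 20 = -42.026214
x = r cos θ + √(L² − h²) = 27.200109 + 169.878773 = 197.078881
dx/dθ = −r sin θ − h·r cos θ/√(L² − h²) (θ in radians; h = -42.026214) = 28.755233

x = 197.0789, dx/dθ = 28.7552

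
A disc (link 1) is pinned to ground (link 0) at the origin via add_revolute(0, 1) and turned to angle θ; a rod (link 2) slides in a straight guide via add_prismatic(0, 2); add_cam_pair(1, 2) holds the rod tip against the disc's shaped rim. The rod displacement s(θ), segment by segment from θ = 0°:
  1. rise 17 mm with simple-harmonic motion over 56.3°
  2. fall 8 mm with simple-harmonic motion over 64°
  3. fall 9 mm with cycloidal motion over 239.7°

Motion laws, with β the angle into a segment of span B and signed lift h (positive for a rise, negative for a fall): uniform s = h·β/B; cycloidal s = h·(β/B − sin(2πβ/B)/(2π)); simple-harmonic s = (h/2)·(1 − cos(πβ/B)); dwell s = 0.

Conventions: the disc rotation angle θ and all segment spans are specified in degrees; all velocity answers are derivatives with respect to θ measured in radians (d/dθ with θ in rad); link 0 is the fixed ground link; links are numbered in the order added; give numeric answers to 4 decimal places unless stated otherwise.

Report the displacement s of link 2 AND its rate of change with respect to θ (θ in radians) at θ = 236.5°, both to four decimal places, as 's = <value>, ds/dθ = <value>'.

segment 1 (0° to 56.3°, simple-harmonic, h = 17) is passed completely: s = 0.0000 + (17) = 17.0000
segment 2 (56.3° to 120.3°, simple-harmonic, h = -8) is passed completely: s = 17.0000 + (-8) = 9.0000
θ = 236.5° falls in segment 3 (120.3° to 360°, cycloidal, h = -9): β = 236.5 − 120.3 = 116.2°, B = 239.7°; Δs = -9·(0.4848 − sin(2π·0.4848)/(2π)) = -4.2261; s = 9.0000 − 4.2261 = 4.7739
velocity in seg [120.3°–360°] (cycloidal), θ in radians: β = 116.2° = 2.0281 rad, B = 239.7° = 4.1836 rad; ds/dθ = (h/B)(1 − cos(2πβ/B)) = ((-9)/4.1836)(1 − cos(2π·0.4848)) = -4.292723 mm/rad

s = 4.7739, ds/dθ = -4.2927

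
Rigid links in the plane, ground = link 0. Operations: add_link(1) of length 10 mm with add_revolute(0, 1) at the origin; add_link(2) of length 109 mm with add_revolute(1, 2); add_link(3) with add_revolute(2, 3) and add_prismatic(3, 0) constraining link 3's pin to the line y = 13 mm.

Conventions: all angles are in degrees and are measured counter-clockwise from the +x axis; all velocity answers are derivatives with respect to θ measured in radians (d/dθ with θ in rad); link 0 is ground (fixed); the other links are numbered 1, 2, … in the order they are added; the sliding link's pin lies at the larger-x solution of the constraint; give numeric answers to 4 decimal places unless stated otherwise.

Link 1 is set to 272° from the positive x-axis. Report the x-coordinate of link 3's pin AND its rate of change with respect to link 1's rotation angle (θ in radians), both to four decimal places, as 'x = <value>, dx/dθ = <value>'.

geometry: r = 10 mm, L = 109 mm, e = 13 mm
crank pin P = (r cos θ, r sin θ) = (0.348995, -9.993908)
h = r sin θ − e = -9.993908 − 13 = -22.993908
x = r cos θ + √(L² − h²) = 0.348995 + 106.547080 = 106.896075
dx/dθ = −r sin θ − h·r cos θ/√(L² − h²) (θ in radians; h = -22.993908) = 10.069225

x = 106.8961, dx/dθ = 10.0692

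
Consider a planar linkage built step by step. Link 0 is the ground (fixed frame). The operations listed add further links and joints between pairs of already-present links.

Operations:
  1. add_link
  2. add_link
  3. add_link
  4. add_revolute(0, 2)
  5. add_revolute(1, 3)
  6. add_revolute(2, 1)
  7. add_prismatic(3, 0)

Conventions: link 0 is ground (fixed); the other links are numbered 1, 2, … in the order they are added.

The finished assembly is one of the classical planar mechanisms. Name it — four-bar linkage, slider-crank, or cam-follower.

links: 4 (incl. ground); joints: 3 revolute, 1 prismatic, 0 higher (cam) pair, forming one closed loop
4 links, 3 revolutes + 1 prismatic in one loop → slider-crank

slider-crank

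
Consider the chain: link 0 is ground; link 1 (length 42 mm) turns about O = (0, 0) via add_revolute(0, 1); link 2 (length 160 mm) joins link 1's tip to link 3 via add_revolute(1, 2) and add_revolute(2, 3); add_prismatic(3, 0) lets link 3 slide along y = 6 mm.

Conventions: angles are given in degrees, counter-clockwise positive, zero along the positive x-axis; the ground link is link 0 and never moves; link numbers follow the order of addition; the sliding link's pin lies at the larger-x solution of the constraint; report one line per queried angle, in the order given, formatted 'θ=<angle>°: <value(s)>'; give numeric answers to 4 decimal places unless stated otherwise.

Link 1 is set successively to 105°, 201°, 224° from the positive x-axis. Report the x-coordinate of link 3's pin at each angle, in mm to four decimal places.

geometry: r = 42 mm, L = 160 mm, e = 6 mm
θ=105°: crank pin P = (r cos θ, r sin θ) = (-10.870400, 40.568885)
θ=105°: h = r sin θ − e = 40.568885 − 6 = 34.568885
θ=105°: x = r cos θ + √(L² − h²) = -10.870400 + 156.220972 = 145.350572
θ=201°: crank pin P = (r cos θ, r sin θ) = (-39.210378, -15.051454)
θ=201°: h = r sin θ − e = -15.051454 − 6 = -21.051454
θ=201°: x = r cos θ + √(L² − h²) = -39.210378 + 158.609067 = 119.398690
θ=224°: crank pin P = (r cos θ, r sin θ) = (-30.212272, -29.175652)
θ=224°: h = r sin θ − e = -29.175652 − 6 = -35.175652
θ=224°: x = r cos θ + √(L² − h²) = -30.212272 + 156.085469 = 125.873197

θ=105°: 145.3506
θ=201°: 119.3987
θ=224°: 125.8732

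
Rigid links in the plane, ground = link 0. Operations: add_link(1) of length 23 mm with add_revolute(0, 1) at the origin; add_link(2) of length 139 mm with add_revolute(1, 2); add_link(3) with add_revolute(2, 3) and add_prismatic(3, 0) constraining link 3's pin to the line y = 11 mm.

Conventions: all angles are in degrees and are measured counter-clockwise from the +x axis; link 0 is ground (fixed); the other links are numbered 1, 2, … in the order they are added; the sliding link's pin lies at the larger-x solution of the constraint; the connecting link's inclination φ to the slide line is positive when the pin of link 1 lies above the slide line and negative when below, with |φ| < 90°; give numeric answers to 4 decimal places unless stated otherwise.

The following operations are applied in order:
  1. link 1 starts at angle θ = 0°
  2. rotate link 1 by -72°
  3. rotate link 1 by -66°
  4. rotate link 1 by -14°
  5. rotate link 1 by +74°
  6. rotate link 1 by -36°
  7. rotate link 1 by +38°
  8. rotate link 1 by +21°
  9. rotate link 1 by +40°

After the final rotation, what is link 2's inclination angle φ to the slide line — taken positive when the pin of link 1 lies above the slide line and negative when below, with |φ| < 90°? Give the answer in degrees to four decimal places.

geometry: r = 23 mm, L = 139 mm, e = 11 mm; θ starts at 0°
rotate link 1 by -72°: θ ← 0° -72° = -72°
rotate link 1 by -66°: θ ← -72° -66° = -138°
rotate link 1 by -14°: θ ← -138° -14° = -152°
rotate link 1 by +74°: θ ← -152° +74° = -78°
rotate link 1 by -36°: θ ← -78° -36° = -114°
rotate link 1 by +38°: θ ← -114° +38° = -76°
rotate link 1 by +21°: θ ← -76° +21° = -55°
rotate link 1 by +40°: θ ← -55° +40° = -15°
h = r sin θ − e = -5.952838 − 11 = -16.952838
sin φ = h / L = -16.952838 / 139 = -0.12196286
φ = arcsin(-0.12196286) = -7.005399°

-7.0054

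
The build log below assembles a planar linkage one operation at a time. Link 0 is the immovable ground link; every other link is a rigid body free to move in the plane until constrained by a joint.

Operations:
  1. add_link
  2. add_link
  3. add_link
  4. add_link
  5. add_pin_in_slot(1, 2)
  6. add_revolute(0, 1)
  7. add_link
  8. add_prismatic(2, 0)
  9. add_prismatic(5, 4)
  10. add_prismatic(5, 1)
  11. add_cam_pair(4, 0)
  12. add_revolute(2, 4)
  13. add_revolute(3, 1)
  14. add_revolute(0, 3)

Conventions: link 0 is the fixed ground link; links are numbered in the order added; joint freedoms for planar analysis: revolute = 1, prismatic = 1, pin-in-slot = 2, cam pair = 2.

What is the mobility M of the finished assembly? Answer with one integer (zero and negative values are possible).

link 0 = ground. State L|J1|J2 = 1|0|0
+link1  2|0|0
+link2  3|0|0
+link3  4|0|0
+link4  5|0|0
PS(1,2) f=2→J2  5|0|1
R(0,1) f=1→J1  5|1|1
+link5  6|1|1
P(2,0) f=1→J1  6|2|1
P(5,4) f=1→J1  6|3|1
P(5,1) f=1→J1  6|4|1
C(4,0) f=2→J2  6|4|2
R(2,4) f=1→J1  6|5|2
R(3,1) f=1→J1  6|6|2
R(0,3) f=1→J1  6|7|2
M = 3(6−1)−2·7−2 = 15−14−2 = -1

M = -1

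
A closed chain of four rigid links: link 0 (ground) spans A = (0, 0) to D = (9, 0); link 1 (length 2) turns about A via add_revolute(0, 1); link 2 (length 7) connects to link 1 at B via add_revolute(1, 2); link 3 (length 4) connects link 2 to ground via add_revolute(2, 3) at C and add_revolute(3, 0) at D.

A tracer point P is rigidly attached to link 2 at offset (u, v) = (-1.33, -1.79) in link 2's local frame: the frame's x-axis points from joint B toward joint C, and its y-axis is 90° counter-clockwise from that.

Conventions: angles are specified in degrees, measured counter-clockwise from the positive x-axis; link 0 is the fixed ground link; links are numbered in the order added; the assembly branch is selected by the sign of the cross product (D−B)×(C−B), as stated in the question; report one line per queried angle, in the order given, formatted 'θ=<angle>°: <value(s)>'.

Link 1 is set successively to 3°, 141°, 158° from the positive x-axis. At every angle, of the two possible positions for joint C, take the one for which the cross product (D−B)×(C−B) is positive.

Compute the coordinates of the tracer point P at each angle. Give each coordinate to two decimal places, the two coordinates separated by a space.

A=(0,0), D=(9.00,0)
θ=3°: B = A + 2.00·(cos3°, sin3°) = (1.9973, 0.1047)
θ=3°: |BD| = 7.0035
θ=3°: circle(B,7.00) ∩ circle(D,4.00): a=5.8577, h=3.8324
θ=3°:   candidates: C₊=(7.9116,3.8491) cross=26.840; C₋=(7.7970,-3.8148) cross=-26.840
θ=3°:   branch + wants cross > 0 → take C=(7.9116,3.8491) (cross=26.840)
θ=3°: ex = (C−B)/|BC| = (0.8449,0.5349); ey = (-0.5349,0.8449)
θ=3°: P = B + -1.33·ex + -1.79·ey = (1.8310,-2.1191)
θ=141°: B = A + 2.00·(cos141°, sin141°) = (-1.5543, 1.2586)
θ=141°: |BD| = 10.6291
θ=141°: circle(B,7.00) ∩ circle(D,4.00): a=6.8669, h=1.3586
θ=141°:   candidates: C₊=(5.4252,1.7946) cross=14.441; C₋=(5.1034,-0.9036) cross=-14.441
θ=141°:   branch + wants cross > 0 → take C=(5.4252,1.7946) (cross=14.441)
θ=141°: ex = (C−B)/|BC| = (0.9971,0.0766); ey = (-0.0766,0.9971)
θ=141°: P = B + -1.33·ex + -1.79·ey = (-2.7433,-0.6279)
θ=158°: B = A + 2.00·(cos158°, sin158°) = (-1.8544, 0.7492)
θ=158°: |BD| = 10.8802
θ=158°: circle(B,7.00) ∩ circle(D,4.00): a=6.9566, h=0.7782
θ=158°:   candidates: C₊=(5.1393,1.0465) cross=8.466; C₋=(5.0321,-0.5061) cross=-8.466
θ=158°:   branch + wants cross > 0 → take C=(5.1393,1.0465) (cross=8.466)
θ=158°: ex = (C−B)/|BC| = (0.9991,0.0425); ey = (-0.0425,0.9991)
θ=158°: P = B + -1.33·ex + -1.79·ey = (-3.1072,-1.0957)

θ=3°: 1.83 -2.12
θ=141°: -2.74 -0.63
θ=158°: -3.11 -1.10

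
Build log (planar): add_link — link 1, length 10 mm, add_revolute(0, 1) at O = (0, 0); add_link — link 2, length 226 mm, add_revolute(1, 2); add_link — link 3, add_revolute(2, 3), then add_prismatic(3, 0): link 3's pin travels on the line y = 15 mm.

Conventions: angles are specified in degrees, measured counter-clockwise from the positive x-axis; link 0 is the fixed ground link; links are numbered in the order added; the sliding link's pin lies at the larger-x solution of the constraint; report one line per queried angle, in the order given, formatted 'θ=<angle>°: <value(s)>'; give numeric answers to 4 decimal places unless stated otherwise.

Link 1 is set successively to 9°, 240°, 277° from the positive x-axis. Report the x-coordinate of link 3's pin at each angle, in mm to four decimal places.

geometry: r = 10 mm, L = 226 mm, e = 15 mm
θ=9°: crank pin P = (r cos θ, r sin θ) = (9.876883, 1.564345)
θ=9°: h = r sin θ − e = 1.564345 − 15 = -13.435655
θ=9°: x = r cos θ + √(L² − h²) = 9.876883 + 225.600273 = 235.477156
θ=240°: crank pin P = (r cos θ, r sin θ) = (-5.000000, -8.660254)
θ=240°: h = r sin θ − e = -8.660254 − 15 = -23.660254
θ=240°: x = r cos θ + √(L² − h²) = -5.000000 + 224.758075 = 219.758075
θ=277°: crank pin P = (r cos θ, r sin θ) = (1.218693, -9.925462)
θ=277°: h = r sin θ − e = -9.925462 − 15 = -24.925462
θ=277°: x = r cos θ + √(L² − h²) = 1.218693 + 224.621284 = 225.839978

θ=9°: 235.4772
θ=240°: 219.7581
θ=277°: 225.8400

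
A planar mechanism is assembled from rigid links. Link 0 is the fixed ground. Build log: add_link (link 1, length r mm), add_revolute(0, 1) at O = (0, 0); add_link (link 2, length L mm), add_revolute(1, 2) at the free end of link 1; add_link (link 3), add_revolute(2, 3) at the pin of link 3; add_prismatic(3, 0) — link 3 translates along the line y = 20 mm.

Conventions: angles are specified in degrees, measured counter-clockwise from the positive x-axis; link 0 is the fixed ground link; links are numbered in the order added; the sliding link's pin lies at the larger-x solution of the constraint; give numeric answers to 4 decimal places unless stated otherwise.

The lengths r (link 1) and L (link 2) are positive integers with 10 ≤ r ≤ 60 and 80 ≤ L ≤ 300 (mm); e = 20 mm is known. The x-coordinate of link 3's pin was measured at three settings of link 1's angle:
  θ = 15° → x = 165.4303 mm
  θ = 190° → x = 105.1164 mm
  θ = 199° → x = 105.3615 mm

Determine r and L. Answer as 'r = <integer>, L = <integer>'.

constraint per measurement: (x − r cos θ)² + (r sin θ − e)² = L²
subtracting the θ₁ and θ₂ equations cancels the r² and L² terms:
r = (x₁² − x₂²) / (2[(x₁cos θ₁ + e sin θ₁) − (x₂cos θ₂ + e sin θ₂)]) = 30.0000 → r = 30
L² = (x₁ − r cos θ₁)² + (r sin θ₁ − e)² = 18768.9974 → L = 137.0000 → L = 137
check at θ₃=199°: x = 105.3615 (printed 105.3615) ✓

r = 30, L = 137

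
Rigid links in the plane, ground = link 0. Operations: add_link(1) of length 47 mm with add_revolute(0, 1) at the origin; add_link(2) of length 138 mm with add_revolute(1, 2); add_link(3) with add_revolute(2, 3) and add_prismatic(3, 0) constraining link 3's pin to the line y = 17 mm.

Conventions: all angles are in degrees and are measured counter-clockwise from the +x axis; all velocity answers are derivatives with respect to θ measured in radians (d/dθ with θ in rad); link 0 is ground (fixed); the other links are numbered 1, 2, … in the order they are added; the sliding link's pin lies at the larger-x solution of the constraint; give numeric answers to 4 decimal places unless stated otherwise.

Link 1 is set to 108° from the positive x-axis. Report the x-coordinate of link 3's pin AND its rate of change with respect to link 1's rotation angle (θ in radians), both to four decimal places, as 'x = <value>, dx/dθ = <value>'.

geometry: r = 47 mm, L = 138 mm, e = 17 mm
crank pin P = (r cos θ, r sin θ) = (-14.523799, 44.699656)
h = r sin θ − e = 44.699656 − 17 = 27.699656
x = r cos θ + √(L² − h²) = -14.523799 + 135.191453 = 120.667655
dx/dθ = −r sin θ − h·r cos θ/√(L² − h²) (θ in radians; h = 27.699656) = -41.723845

x = 120.6677, dx/dθ = -41.7238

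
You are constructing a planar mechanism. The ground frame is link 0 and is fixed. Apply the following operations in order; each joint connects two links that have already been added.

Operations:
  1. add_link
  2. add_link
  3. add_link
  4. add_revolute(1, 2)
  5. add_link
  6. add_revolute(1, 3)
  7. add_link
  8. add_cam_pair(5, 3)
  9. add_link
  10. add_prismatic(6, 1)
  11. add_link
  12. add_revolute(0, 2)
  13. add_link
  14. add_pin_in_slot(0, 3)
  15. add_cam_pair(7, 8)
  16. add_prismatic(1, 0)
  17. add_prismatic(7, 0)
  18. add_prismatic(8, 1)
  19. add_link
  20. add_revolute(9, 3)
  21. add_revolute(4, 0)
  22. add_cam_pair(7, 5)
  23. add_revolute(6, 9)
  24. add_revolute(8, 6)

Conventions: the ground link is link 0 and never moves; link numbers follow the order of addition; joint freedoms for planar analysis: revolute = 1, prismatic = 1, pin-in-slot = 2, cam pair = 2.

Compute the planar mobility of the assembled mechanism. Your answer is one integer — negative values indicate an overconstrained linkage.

L=1 J1=0 J2=0
add link → L=2 J1=0 J2=0
add link → L=3 J1=0 J2=0
add link → L=4 J1=0 J2=0
R@1,2 dof=1 J1 → L=4 J1=1 J2=0
add link → L=5 J1=1 J2=0
R@1,3 dof=1 J1 → L=5 J1=2 J2=0
add link → L=6 J1=2 J2=0
C@5,3 dof=2 J2 → L=6 J1=2 J2=1
add link → L=7 J1=2 J2=1
P@6,1 dof=1 J1 → L=7 J1=3 J2=1
add link → L=8 J1=3 J2=1
R@0,2 dof=1 J1 → L=8 J1=4 J2=1
add link → L=9 J1=4 J2=1
PS@0,3 dof=2 J2 → L=9 J1=4 J2=2
C@7,8 dof=2 J2 → L=9 J1=4 J2=3
P@1,0 dof=1 J1 → L=9 J1=5 J2=3
P@7,0 dof=1 J1 → L=9 J1=6 J2=3
P@8,1 dof=1 J1 → L=9 J1=7 J2=3
add link → L=10 J1=7 J2=3
R@9,3 dof=1 J1 → L=10 J1=8 J2=3
R@4,0 dof=1 J1 → L=10 J1=9 J2=3
C@7,5 dof=2 J2 → L=10 J1=9 J2=4
R@6,9 dof=1 J1 → L=10 J1=10 J2=4
R@8,6 dof=1 J1 → L=10 J1=11 J2=4
M=3(L−1)−2J1−J2=3·9−2·11−4=1

M = 1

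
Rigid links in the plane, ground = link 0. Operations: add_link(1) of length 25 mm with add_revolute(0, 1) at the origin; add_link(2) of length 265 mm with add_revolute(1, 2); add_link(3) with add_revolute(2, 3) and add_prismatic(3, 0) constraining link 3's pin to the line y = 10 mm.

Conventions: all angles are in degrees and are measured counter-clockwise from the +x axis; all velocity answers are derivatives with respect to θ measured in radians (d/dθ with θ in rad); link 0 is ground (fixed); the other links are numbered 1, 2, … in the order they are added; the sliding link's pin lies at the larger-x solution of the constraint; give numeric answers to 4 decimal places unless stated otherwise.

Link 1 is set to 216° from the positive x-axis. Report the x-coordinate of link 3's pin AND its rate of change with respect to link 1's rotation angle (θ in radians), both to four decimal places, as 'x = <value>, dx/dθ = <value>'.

geometry: r = 25 mm, L = 265 mm, e = 10 mm
crank pin P = (r cos θ, r sin θ) = (-20.225425, -14.694631)
h = r sin θ − e = -14.694631 − 10 = -24.694631
x = r cos θ + √(L² − h²) = -20.225425 + 263.846878 = 243.621453
dx/dθ = −r sin θ − h·r cos θ/√(L² − h²) (θ in radians; h = -24.694631) = 12.801642

x = 243.6215, dx/dθ = 12.8016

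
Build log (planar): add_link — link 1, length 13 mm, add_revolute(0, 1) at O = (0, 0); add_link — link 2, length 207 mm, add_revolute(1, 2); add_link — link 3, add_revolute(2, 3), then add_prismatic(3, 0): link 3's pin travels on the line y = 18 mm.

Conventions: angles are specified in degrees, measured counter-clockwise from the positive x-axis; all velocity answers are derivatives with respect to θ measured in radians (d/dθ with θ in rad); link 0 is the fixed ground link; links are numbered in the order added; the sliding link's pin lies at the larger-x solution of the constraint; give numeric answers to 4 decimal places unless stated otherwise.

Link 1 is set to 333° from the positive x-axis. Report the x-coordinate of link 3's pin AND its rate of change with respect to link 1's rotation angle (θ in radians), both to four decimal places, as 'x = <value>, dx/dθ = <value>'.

geometry: r = 13 mm, L = 207 mm, e = 18 mm
crank pin P = (r cos θ, r sin θ) = (11.583085, -5.901876)
h = r sin θ − e = -5.901876 − 18 = -23.901876
x = r cos θ + √(L² − h²) = 11.583085 + 205.615418 = 217.198503
dx/dθ = −r sin θ − h·r cos θ/√(L² − h²) (θ in radians; h = -23.901876) = 7.248359

x = 217.1985, dx/dθ = 7.2484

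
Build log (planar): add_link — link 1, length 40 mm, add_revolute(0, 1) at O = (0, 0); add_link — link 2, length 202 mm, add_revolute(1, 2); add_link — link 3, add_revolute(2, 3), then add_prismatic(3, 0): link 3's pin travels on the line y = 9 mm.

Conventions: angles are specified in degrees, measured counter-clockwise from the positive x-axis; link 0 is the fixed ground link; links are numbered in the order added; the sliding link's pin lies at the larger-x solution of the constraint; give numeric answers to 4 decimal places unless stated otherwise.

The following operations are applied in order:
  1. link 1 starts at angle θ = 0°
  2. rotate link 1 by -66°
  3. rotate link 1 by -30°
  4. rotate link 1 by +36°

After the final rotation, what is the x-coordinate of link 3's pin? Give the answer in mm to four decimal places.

geometry: r = 40 mm, L = 202 mm, e = 9 mm; θ starts at 0°
rotate link 1 by -66°: θ ← 0° -66° = -66°
rotate link 1 by -30°: θ ← -66° -30° = -96°
rotate link 1 by +36°: θ ← -96° +36° = -60°
crank pin P = (r cos θ, r sin θ) = (20.000000, -34.641016)
h = r sin θ − e = -34.641016 − 9 = -43.641016
x = r cos θ + √(L² − h²) = 20.000000 + 197.229465 = 217.229465

217.2295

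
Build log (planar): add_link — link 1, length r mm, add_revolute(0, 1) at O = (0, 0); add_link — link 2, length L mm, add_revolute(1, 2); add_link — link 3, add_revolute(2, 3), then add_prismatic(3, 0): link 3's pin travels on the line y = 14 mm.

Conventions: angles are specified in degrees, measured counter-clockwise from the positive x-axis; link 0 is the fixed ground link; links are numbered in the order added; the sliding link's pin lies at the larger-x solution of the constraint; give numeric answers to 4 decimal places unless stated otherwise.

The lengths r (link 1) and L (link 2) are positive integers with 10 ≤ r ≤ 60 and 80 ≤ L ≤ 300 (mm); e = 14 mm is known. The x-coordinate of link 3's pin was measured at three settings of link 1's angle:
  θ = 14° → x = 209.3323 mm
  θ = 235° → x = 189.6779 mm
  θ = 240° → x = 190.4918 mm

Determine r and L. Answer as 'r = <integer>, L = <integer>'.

constraint per measurement: (x − r cos θ)² + (r sin θ − e)² = L²
subtracting the θ₁ and θ₂ equations cancels the r² and L² terms:
r = (x₁² − x₂²) / (2[(x₁cos θ₁ + e sin θ₁) − (x₂cos θ₂ + e sin θ₂)]) = 12.0000 → r = 12
L² = (x₁ − r cos θ₁)² + (r sin θ₁ − e)² = 39203.9844 → L = 198.0000 → L = 198
check at θ₃=240°: x = 190.4918 (printed 190.4918) ✓

r = 12, L = 198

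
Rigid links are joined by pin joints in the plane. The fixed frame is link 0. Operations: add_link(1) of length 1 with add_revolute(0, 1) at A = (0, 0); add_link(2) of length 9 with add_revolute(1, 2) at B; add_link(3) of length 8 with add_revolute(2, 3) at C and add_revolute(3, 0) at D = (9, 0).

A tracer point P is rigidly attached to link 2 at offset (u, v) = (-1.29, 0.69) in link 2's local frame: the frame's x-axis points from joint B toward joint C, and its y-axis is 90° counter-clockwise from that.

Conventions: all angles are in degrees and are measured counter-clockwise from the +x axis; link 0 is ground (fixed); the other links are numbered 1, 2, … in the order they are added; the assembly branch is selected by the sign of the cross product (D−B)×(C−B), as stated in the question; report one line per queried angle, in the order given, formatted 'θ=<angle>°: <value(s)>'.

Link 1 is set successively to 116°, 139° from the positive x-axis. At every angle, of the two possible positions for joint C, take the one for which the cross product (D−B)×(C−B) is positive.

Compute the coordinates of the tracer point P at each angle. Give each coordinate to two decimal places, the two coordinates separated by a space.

A=(0,0), D=(9.00,0)
θ=116°: B = A + 1.00·(cos116°, sin116°) = (-0.4384, 0.8988)
θ=116°: |BD| = 9.4811
θ=116°: circle(B,9.00) ∩ circle(D,8.00): a=5.6371, h=7.0160
θ=116°:   candidates: C₊=(5.8384,7.3488) cross=66.519; C₋=(4.5082,-6.6199) cross=-66.519
θ=116°:   branch + wants cross > 0 → take C=(5.8384,7.3488) (cross=66.519)
θ=116°: ex = (C−B)/|BC| = (0.6974,0.7167); ey = (-0.7167,0.6974)
θ=116°: P = B + -1.29·ex + 0.69·ey = (-1.8325,0.4555)
θ=139°: B = A + 1.00·(cos139°, sin139°) = (-0.7547, 0.6561)
θ=139°: |BD| = 9.7767
θ=139°: circle(B,9.00) ∩ circle(D,8.00): a=5.7578, h=6.9172
θ=139°:   candidates: C₊=(5.4543,7.1713) cross=67.628; C₋=(4.5259,-6.6319) cross=-67.628
θ=139°:   branch + wants cross > 0 → take C=(5.4543,7.1713) (cross=67.628)
θ=139°: ex = (C−B)/|BC| = (0.6899,0.7239); ey = (-0.7239,0.6899)
θ=139°: P = B + -1.29·ex + 0.69·ey = (-2.1442,0.1982)

θ=116°: -1.83 0.46
θ=139°: -2.14 0.20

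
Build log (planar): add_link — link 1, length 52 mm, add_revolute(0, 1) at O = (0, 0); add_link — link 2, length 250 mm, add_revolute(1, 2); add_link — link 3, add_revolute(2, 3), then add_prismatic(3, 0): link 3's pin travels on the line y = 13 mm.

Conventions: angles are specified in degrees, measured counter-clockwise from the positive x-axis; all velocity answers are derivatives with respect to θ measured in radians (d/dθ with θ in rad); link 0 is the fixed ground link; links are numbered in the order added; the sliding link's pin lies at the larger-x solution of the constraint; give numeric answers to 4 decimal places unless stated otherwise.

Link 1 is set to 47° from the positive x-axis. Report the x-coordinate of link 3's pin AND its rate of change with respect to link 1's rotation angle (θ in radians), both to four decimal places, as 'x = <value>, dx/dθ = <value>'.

geometry: r = 52 mm, L = 250 mm, e = 13 mm
crank pin P = (r cos θ, r sin θ) = (35.463915, 38.030392)
h = r sin θ − e = 38.030392 − 13 = 25.030392
x = r cos θ + √(L² − h²) = 35.463915 + 248.743803 = 284.207718
dx/dθ = −r sin θ − h·r cos θ/√(L² − h²) (θ in radians; h = 25.030392) = -41.599027

x = 284.2077, dx/dθ = -41.5990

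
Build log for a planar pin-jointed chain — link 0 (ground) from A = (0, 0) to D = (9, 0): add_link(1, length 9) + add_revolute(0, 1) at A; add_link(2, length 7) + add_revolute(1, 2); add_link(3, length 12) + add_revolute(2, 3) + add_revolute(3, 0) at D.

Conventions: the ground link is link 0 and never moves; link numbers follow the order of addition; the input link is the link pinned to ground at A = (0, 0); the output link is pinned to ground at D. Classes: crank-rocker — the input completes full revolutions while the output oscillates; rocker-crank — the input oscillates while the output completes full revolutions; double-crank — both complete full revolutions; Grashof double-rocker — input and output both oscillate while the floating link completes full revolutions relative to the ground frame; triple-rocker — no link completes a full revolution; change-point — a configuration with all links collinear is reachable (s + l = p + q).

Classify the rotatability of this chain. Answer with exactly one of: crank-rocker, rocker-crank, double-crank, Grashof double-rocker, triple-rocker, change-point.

lengths: ground=9, input=9, coupler=7, output=12
sorted: s=7 (shortest), l=12 (longest), p+q=18
s + l = 19 vs p + q = 18
s + l > p + q → non-Grashof → no link fully rotates → triple-rocker

triple-rocker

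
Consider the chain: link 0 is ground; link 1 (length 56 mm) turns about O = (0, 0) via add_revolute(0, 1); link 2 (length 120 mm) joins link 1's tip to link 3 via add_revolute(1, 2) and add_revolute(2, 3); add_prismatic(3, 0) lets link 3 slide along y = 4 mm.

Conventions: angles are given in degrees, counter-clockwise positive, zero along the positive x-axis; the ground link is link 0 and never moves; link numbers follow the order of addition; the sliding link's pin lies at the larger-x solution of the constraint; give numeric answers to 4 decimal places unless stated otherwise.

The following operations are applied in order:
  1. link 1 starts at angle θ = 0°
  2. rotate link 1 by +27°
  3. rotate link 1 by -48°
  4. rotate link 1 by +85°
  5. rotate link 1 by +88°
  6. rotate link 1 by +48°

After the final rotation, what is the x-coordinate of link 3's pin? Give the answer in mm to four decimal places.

geometry: r = 56 mm, L = 120 mm, e = 4 mm; θ starts at 0°
rotate link 1 by +27°: θ ← 0° +27° = 27°
rotate link 1 by -48°: θ ← 27° -48° = -21°
rotate link 1 by +85°: θ ← -21° +85° = 64°
rotate link 1 by +88°: θ ← 64° +88° = 152°
rotate link 1 by +48°: θ ← 152° +48° = 200°
crank pin P = (r cos θ, r sin θ) = (-52.622787, -19.153128)
h = r sin θ − e = -19.153128 − 4 = -23.153128
x = r cos θ + √(L² − h²) = -52.622787 + 117.745202 = 65.122416

65.1224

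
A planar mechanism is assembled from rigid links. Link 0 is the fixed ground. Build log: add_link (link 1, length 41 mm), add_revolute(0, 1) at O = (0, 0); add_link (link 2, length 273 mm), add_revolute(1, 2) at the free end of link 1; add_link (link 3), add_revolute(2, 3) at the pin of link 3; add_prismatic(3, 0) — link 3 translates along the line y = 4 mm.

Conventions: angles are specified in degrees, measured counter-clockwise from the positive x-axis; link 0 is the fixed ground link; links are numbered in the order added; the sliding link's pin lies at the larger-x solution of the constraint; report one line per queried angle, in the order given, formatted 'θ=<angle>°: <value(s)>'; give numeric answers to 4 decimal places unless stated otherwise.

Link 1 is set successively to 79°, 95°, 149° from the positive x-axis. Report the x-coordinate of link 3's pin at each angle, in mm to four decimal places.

geometry: r = 41 mm, L = 273 mm, e = 4 mm
θ=79°: crank pin P = (r cos θ, r sin θ) = (7.823169, 40.246715)
θ=79°: h = r sin θ − e = 40.246715 − 4 = 36.246715
θ=79°: x = r cos θ + √(L² − h²) = 7.823169 + 270.583029 = 278.406198
θ=95°: crank pin P = (r cos θ, r sin θ) = (-3.573385, 40.843983)
θ=95°: h = r sin θ − e = 40.843983 − 4 = 36.843983
θ=95°: x = r cos θ + √(L² − h²) = -3.573385 + 270.502349 = 266.928964
θ=149°: crank pin P = (r cos θ, r sin θ) = (-35.143859, 21.116561)
θ=149°: h = r sin θ − e = 21.116561 − 4 = 17.116561
θ=149°: x = r cos θ + √(L² − h²) = -35.143859 + 272.462884 = 237.319025

θ=79°: 278.4062
θ=95°: 266.9290
θ=149°: 237.3190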